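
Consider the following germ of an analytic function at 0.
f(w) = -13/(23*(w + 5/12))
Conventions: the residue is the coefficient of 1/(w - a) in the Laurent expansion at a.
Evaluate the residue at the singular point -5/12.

At the order-1 pole -5/12 set g(w) = (w - (-5/12))*f(w) = -13/23.
Simple pole: residue = g(a) at a = -5/12, which is -13/23.

The residue is -13/23.


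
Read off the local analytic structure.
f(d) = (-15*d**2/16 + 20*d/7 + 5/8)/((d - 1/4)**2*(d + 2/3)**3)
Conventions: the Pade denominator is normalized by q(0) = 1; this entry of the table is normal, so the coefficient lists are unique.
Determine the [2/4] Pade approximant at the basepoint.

The Pade approximant has numerator coefficients [135/4, 2696336640/19807529, -21675914685/158460232]; denominator coefficients [1, -22852457/5659294, -129714523/11318588, 644056005/22637176, 208441503/2829647].

Taylor coefficients needed (expand at 0): a_0 = 135/4, a_1 = 15255/56, a_2 = 1350, a_3 = 213165/28, a_4 = 16117515/448, a_5 = 155945925/896, a_6 = 715962105/896.
Write the denominator as Q(d) = 1 + q1*d + q2*d^2 + q3*d^3 + q4*d^4. Requiring Q*f - P = O(d^7) with deg P <= 2 kills the coefficients of d^3..d^6 in Q*f:
  d^3: a_3 + q1*a_2 + q2*a_1 + q3*a_0 = 0, i.e. 213165/28 + (1350)*q1 + (15255/56)*q2 + (135/4)*q3 = 0.
  d^4: a_4 + q1*a_3 + q2*a_2 + q3*a_1 + q4*a_0 = 0, i.e. 16117515/448 + (213165/28)*q1 + (1350)*q2 + (15255/56)*q3 + (135/4)*q4 = 0.
  d^5: a_5 + q1*a_4 + q2*a_3 + q3*a_2 + q4*a_1 = 0, i.e. 155945925/896 + (16117515/448)*q1 + (213165/28)*q2 + (1350)*q3 + (15255/56)*q4 = 0.
  d^6: a_6 + q1*a_5 + q2*a_4 + q3*a_3 + q4*a_2 = 0, i.e. 715962105/896 + (155945925/896)*q1 + (16117515/448)*q2 + (213165/28)*q3 + (1350)*q4 = 0.
Solving this linear system: q1 = -22852457/5659294, q2 = -129714523/11318588, q3 = 644056005/22637176, q4 = 208441503/2829647.
The numerator is Q*f truncated at degree 2: P0 = a_0 = 135/4; P1 = a_1 + q1*a_0 = 2696336640/19807529; P2 = a_2 + q1*a_1 + q2*a_0 = -21675914685/158460232.


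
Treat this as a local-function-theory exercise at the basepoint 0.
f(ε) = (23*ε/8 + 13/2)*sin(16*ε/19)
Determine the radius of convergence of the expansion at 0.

The radius of convergence is infinite.

The factor sin(16*ε/19) is entire and contributes no finite singular point.
The polynomial part has no poles.
No finite singular points: the Taylor series at 0 converges everywhere.


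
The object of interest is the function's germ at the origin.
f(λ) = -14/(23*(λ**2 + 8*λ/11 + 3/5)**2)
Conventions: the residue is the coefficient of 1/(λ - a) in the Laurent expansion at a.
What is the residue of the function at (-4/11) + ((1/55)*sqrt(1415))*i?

The factor λ**2 + 8*λ/11 + 3/5 splits as (λ - a)(λ - a') with a = (-4/11) + ((1/55)*sqrt(1415))*i, a' = (-4/11) - ((1/55)*sqrt(1415))*i. At the order-2 pole a set g(λ) = (λ - a)^2*f(λ) = [-14/23] / (λ - a')^2.
Order-2 pole: residue = g'(a); g'((-4/11) + ((1/55)*sqrt(1415))*i) = ((46585/3684094)*sqrt(1415))*i, so the residue is ((46585/3684094)*sqrt(1415))*i.

The residue is ((46585/3684094)*sqrt(1415))*i.


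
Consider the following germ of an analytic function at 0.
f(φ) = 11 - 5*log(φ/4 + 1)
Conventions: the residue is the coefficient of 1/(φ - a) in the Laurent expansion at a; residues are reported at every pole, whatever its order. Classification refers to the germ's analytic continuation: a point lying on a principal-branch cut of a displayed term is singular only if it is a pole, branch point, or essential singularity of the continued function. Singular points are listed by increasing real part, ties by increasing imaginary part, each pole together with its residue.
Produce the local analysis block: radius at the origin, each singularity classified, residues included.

Radius of convergence at 0: 4.
At -4: a logarithmic branch point.

Branch term (-5)*log(1 - φ/(-4)): its argument vanishes at φ = -4, a logarithmic branch point, modulus 4.
The radius of convergence is the smallest modulus among the singular points: 4.


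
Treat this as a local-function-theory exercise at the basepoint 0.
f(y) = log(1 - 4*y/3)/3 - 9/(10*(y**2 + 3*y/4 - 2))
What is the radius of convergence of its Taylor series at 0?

The radius of convergence is 3/4.

Denominator factor (y**2 + 3*y/4 - 2): discriminant 137/16, real irrational roots -3/8 + (1/8)*sqrt(137) and -3/8 - (1/8)*sqrt(137); poles of order 1, moduli -3/8 + (1/8)*sqrt(137) and 3/8 + (1/8)*sqrt(137).
Branch term (1/3)*log(1 - y/(3/4)): its argument vanishes at y = 3/4, a logarithmic branch point, modulus 3/4.
The radius of convergence is the smallest modulus among the singular points: 3/4.


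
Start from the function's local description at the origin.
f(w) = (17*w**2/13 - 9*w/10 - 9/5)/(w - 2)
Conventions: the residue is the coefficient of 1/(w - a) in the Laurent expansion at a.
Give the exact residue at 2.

At the order-1 pole 2 set g(w) = (w - (2))*f(w) = 17*w**2/13 - 9*w/10 - 9/5.
Simple pole: residue = g(a) at a = 2, which is 106/65.

The residue is 106/65.


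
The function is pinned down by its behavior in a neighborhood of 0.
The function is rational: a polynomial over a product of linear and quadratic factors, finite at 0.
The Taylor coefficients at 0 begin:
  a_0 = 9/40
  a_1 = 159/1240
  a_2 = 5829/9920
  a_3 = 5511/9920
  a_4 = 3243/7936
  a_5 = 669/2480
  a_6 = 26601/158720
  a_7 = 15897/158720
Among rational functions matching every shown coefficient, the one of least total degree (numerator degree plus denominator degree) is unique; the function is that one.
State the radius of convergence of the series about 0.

No rational of total degree below 4 reproduces all 8 coefficients; solving the [2/2] Pade equations on them gives f(ψ) = (33*ψ**2/16 - 12*ψ/31 + 9/10)/(ψ - 2)**2, whose expansion matches every shown term.
Denominator factor (ψ - 2)^2: pole of order 2 at 2, modulus 2.
The radius of convergence is the smallest modulus among the singular points: 2.

The radius of convergence is 2.


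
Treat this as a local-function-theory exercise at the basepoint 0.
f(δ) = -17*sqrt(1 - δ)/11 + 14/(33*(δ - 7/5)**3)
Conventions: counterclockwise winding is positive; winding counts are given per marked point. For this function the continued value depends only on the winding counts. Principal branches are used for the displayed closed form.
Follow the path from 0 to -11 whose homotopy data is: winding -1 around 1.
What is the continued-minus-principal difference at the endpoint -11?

The rational part is single-valued and drops out of the difference; each branch term changes only by its own monodromy.
(-17/11)*sqrt(1 - δ/(1)): winding -1 is odd, the square root flips sign, contributing -2*(-17/11)*sqrt(1 - (-11)/(1)) = -2*(-17/11)*sqrt(12) = (68/11)*sqrt(3).
Summing the contributions at δ = -11 gives (68/11)*sqrt(3).

Continued minus principal equals (68/11)*sqrt(3).


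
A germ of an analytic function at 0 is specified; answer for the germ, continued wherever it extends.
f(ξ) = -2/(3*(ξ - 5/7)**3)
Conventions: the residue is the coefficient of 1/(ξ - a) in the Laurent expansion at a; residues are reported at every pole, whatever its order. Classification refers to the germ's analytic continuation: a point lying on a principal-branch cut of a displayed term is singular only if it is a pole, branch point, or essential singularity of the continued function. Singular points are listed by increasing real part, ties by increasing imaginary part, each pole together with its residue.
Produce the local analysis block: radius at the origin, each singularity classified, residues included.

Denominator factor (ξ - 5/7)^3: pole of order 3 at 5/7, modulus 5/7.
The radius of convergence is the smallest modulus among the singular points: 5/7.
At the order-3 pole 5/7 set g(ξ) = (ξ - (5/7))^3*f(ξ) = -2/3.
Order-3 pole: residue = g''(a)/2; g''(5/7) = 0, so the residue is 0.

Radius of convergence at 0: 5/7.
At 5/7: a pole of order 3; residue 0.


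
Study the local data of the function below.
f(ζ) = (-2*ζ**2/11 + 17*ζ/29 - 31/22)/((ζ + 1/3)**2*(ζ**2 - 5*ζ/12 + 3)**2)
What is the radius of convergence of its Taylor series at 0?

The radius of convergence is 1/3.

Denominator factor (ζ + 1/3)^2: pole of order 2 at -1/3, modulus 1/3.
Denominator factor (ζ**2 - 5*ζ/12 + 3)^2: discriminant -1703/144, complex-conjugate roots (5/24) + ((1/24)*sqrt(1703))*i and (5/24) - ((1/24)*sqrt(1703))*i; poles of order 2, moduli sqrt(3) and sqrt(3).
The radius of convergence is the smallest modulus among the singular points: 1/3.


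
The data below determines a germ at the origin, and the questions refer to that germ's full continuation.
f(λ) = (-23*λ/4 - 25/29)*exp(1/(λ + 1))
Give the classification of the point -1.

The point is an essential singularity.

The exponent 1/(λ - (-1)) has a pole at -1, so exp(1/(λ - (-1))) takes every nonzero value near it: an essential singularity (not a pole of any order).


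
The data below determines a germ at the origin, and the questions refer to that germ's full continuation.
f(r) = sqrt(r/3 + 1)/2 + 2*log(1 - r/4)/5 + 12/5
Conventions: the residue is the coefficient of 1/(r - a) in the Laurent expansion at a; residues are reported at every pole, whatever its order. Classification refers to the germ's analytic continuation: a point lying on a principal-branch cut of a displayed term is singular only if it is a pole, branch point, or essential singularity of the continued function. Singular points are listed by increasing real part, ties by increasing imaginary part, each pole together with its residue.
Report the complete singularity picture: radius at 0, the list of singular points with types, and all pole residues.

Radius of convergence at 0: 3.
At -3: an algebraic (square-root) branch point.
At 4: a logarithmic branch point.

Branch term (2/5)*log(1 - r/(4)): its argument vanishes at r = 4, a logarithmic branch point, modulus 4.
Branch term (1/2)*sqrt(1 - r/(-3)): its argument vanishes at r = -3, a square-root branch point, modulus 3.
The radius of convergence is the smallest modulus among the singular points: 3.
List the singular points by increasing real part (a conjugate pair: the negative imaginary part first).


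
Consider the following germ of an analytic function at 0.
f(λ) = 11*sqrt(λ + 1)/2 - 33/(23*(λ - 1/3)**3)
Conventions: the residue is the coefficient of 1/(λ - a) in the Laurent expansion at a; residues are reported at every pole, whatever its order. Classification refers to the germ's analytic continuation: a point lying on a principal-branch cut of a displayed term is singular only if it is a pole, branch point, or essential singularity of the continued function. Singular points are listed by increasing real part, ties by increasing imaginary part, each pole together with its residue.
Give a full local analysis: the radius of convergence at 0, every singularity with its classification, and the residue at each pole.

Radius of convergence at 0: 1/3.
At -1: an algebraic (square-root) branch point.
At 1/3: a pole of order 3; residue 0.

Denominator factor (λ - 1/3)^3: pole of order 3 at 1/3, modulus 1/3.
Branch term (11/2)*sqrt(1 - λ/(-1)): its argument vanishes at λ = -1, a square-root branch point, modulus 1.
The radius of convergence is the smallest modulus among the singular points: 1/3.
The branch term is analytic at 1/3 and contributes nothing to the residue; only the rational part matters.
At the order-3 pole 1/3 set g(λ) = (λ - (1/3))^3*(rational part) = -33/23.
Order-3 pole: residue = g''(a)/2; g''(1/3) = 0, so the residue is 0.
List the singular points by increasing real part (a conjugate pair: the negative imaginary part first).


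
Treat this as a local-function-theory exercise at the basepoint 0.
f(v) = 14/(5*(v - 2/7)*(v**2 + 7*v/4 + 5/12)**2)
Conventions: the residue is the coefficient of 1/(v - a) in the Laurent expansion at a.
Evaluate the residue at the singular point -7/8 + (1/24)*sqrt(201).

The factor v**2 + 7*v/4 + 5/12 splits as (v - a)(v - a') with a = -7/8 + (1/24)*sqrt(201), a' = -7/8 - (1/24)*sqrt(201). At the order-2 pole a set g(v) = (v - a)^2*f(v) = [14/(5*(v - 2/7))] / (v - a')^2.
Order-2 pole: residue = g'(a); g'(-7/8 + (1/24)*sqrt(201)) = -2420208/1722845 + (129611664/1546770241)*sqrt(201), so the residue is -2420208/1722845 + (129611664/1546770241)*sqrt(201).

The residue is -2420208/1722845 + (129611664/1546770241)*sqrt(201).


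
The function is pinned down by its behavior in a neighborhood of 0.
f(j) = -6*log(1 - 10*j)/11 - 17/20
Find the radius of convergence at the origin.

The radius of convergence is 1/10.

Branch term (-6/11)*log(1 - j/(1/10)): its argument vanishes at j = 1/10, a logarithmic branch point, modulus 1/10.
The radius of convergence is the smallest modulus among the singular points: 1/10.


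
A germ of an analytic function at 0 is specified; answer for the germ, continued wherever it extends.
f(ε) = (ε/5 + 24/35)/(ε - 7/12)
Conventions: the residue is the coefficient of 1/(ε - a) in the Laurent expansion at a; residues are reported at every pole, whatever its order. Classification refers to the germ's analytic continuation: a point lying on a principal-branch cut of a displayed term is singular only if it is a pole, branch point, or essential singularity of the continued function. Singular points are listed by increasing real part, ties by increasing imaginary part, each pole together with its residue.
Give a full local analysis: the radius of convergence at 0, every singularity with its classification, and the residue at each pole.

Radius of convergence at 0: 7/12.
At 7/12: a pole of order 1; residue 337/420.

Denominator factor (ε - 7/12): pole of order 1 at 7/12, modulus 7/12.
The radius of convergence is the smallest modulus among the singular points: 7/12.
At the order-1 pole 7/12 set g(ε) = (ε - (7/12))*f(ε) = ε/5 + 24/35.
Simple pole: residue = g(a) at a = 7/12, which is 337/420.


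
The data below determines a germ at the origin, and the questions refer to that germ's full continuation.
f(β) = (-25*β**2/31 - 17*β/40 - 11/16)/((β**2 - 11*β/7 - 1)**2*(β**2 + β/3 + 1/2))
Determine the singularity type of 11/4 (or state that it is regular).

Denominator factors: β**2 - 11*β/7 - 1 = 251/112 at β = 11/4; β**2 + β/3 + 1/2 = 431/48 at β = 11/4 — none vanishes.
So the germ continues analytically to 11/4.

The point is a regular point.


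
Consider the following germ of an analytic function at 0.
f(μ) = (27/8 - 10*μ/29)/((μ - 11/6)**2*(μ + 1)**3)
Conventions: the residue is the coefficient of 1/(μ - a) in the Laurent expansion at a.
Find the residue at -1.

At the order-3 pole -1 set g(μ) = (μ - (-1))^3*f(μ) = (27/8 - 10*μ/29)/(μ - 11/6)**2.
Order-3 pole: residue = g''(a)/2; g''(-1) = 691956/2422109, so the residue is 345978/2422109.

The residue is 345978/2422109.


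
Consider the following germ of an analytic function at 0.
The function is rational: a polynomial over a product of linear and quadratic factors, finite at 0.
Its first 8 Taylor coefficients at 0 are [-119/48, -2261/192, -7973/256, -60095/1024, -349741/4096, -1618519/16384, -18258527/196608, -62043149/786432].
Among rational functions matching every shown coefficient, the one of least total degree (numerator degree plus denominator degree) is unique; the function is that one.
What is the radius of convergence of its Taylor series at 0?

No rational of total degree below 5 reproduces all 8 coefficients; solving the [0/5] Pade equations on them gives f(β) = 17/(12*(β - 1)**3*(β**2 - β + 4/7)), whose expansion matches every shown term.
Denominator factor (β - 1)^3: pole of order 3 at 1, modulus 1.
Denominator factor (β**2 - β + 4/7): discriminant -9/7, complex-conjugate roots (1/2) + ((3/14)*sqrt(7))*i and (1/2) - ((3/14)*sqrt(7))*i; poles of order 1, moduli (2/7)*sqrt(7) and (2/7)*sqrt(7).
The radius of convergence is the smallest modulus among the singular points: (2/7)*sqrt(7).

The radius of convergence is (2/7)*sqrt(7).


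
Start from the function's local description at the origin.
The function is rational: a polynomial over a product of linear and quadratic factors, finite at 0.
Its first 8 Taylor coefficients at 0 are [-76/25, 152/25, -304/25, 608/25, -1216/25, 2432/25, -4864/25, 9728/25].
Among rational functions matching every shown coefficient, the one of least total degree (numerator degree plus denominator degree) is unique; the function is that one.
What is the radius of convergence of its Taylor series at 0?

No rational of total degree below 1 reproduces all 8 coefficients; solving the [0/1] Pade equations on them gives f(χ) = -38/(25*(χ + 1/2)), whose expansion matches every shown term.
Denominator factor (χ + 1/2): pole of order 1 at -1/2, modulus 1/2.
The radius of convergence is the smallest modulus among the singular points: 1/2.

The radius of convergence is 1/2.


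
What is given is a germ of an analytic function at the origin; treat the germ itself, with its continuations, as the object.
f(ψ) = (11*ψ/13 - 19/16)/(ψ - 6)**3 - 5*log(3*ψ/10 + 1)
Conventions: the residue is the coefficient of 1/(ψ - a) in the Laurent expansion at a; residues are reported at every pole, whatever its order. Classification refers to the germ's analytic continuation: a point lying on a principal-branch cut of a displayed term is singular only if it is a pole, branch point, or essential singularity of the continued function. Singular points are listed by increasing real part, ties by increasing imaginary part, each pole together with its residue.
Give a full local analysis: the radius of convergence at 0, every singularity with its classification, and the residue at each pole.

Denominator factor (ψ - 6)^3: pole of order 3 at 6, modulus 6.
Branch term (-5)*log(1 - ψ/(-10/3)): its argument vanishes at ψ = -10/3, a logarithmic branch point, modulus 10/3.
The radius of convergence is the smallest modulus among the singular points: 10/3.
The branch term is analytic at 6 and contributes nothing to the residue; only the rational part matters.
At the order-3 pole 6 set g(ψ) = (ψ - (6))^3*(rational part) = 11*ψ/13 - 19/16.
Order-3 pole: residue = g''(a)/2; g''(6) = 0, so the residue is 0.
List the singular points by increasing real part (a conjugate pair: the negative imaginary part first).

Radius of convergence at 0: 10/3.
At -10/3: a logarithmic branch point.
At 6: a pole of order 3; residue 0.


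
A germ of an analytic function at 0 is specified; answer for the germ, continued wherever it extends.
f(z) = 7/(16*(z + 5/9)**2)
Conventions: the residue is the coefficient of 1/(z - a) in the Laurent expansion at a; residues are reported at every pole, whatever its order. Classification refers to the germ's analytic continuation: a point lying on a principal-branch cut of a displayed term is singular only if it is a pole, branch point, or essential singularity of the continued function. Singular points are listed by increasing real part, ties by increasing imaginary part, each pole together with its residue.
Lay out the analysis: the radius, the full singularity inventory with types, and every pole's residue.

Denominator factor (z + 5/9)^2: pole of order 2 at -5/9, modulus 5/9.
The radius of convergence is the smallest modulus among the singular points: 5/9.
At the order-2 pole -5/9 set g(z) = (z - (-5/9))^2*f(z) = 7/16.
Order-2 pole: residue = g'(a); g'(-5/9) = 0, so the residue is 0.

Radius of convergence at 0: 5/9.
At -5/9: a pole of order 2; residue 0.


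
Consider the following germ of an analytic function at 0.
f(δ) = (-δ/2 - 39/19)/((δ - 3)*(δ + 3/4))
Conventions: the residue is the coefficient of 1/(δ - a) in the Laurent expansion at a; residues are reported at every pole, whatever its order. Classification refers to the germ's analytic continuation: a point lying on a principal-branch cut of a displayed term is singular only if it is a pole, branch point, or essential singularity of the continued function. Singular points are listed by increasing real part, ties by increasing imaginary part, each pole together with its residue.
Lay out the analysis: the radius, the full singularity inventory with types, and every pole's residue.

Radius of convergence at 0: 3/4.
At -3/4: a pole of order 1; residue 17/38.
At 3: a pole of order 1; residue -18/19.

Denominator factor (δ + 3/4): pole of order 1 at -3/4, modulus 3/4.
Denominator factor (δ - 3): pole of order 1 at 3, modulus 3.
The radius of convergence is the smallest modulus among the singular points: 3/4.
At the order-1 pole -3/4 set g(δ) = (δ - (-3/4))*f(δ) = (-δ/2 - 39/19)/(δ - 3).
Simple pole: residue = g(a) at a = -3/4, which is 17/38.
At the order-1 pole 3 set g(δ) = (δ - (3))*f(δ) = (-δ/2 - 39/19)/(δ + 3/4).
Simple pole: residue = g(a) at a = 3, which is -18/19.
List the singular points by increasing real part (a conjugate pair: the negative imaginary part first).


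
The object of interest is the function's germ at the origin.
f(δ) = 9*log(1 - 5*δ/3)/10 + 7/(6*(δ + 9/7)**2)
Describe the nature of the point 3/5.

The term (9/10)*log(1 - δ/(3/5)) has argument 1 - 3/5/(3/5) = 0 at 3/5: a logarithmic (infinitely-sheeted) branch point; the remaining terms are analytic or single-valued there.

The point is a logarithmic branch point.


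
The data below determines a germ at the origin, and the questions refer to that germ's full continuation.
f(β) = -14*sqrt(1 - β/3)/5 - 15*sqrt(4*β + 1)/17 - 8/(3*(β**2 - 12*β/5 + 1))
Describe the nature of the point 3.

The point is an algebraic (square-root) branch point.

The term (-14/5)*sqrt(1 - β/(3)) has argument 1 - 3/(3) = 0 at 3: a square-root (algebraic, two-sheeted) branch point; the remaining terms are analytic or single-valued there.


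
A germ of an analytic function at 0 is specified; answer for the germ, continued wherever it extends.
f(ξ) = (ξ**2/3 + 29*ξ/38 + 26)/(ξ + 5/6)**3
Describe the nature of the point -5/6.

The point is a pole of order 3.

The denominator factor ξ + 5/6 vanishes at -5/6 and appears to the power 3; the numerator there equals 26261/1026, nonzero, and no other factor vanishes.
Hence a pole whose order is the multiplicity, 3.


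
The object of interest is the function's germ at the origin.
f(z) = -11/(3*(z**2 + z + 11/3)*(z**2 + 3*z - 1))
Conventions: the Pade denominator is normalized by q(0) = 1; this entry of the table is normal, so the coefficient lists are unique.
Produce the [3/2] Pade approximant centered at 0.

The Pade approximant has numerator coefficients [1, -1389/2825, -201/2825, 387/2825]; denominator coefficients [1, -100029/31075, -8566/31075].

Taylor coefficients needed (expand at 0): a_0 = 1, a_1 = 30/11, a_2 = 1087/121, a_3 = 39672/1331, a_4 = 1440982/14641, a_5 = 52346238/161051.
Write the denominator as Q(z) = 1 + q1*z + q2*z^2. Requiring Q*f - P = O(z^6) with deg P <= 3 kills the coefficients of z^4..z^5 in Q*f:
  z^4: a_4 + q1*a_3 + q2*a_2 = 0, i.e. 1440982/14641 + (39672/1331)*q1 + (1087/121)*q2 = 0.
  z^5: a_5 + q1*a_4 + q2*a_3 = 0, i.e. 52346238/161051 + (1440982/14641)*q1 + (39672/1331)*q2 = 0.
Solving this linear system: q1 = -100029/31075, q2 = -8566/31075.
The numerator is Q*f truncated at degree 3: P0 = a_0 = 1; P1 = a_1 + q1*a_0 = -1389/2825; P2 = a_2 + q1*a_1 + q2*a_0 = -201/2825; P3 = a_3 + q1*a_2 + q2*a_1 = 387/2825.


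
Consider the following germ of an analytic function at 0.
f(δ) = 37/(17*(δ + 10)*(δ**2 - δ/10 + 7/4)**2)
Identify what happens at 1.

Denominator factors: δ + 10 = 11 at δ = 1; δ**2 - δ/10 + 7/4 = 53/20 at δ = 1 — none vanishes.
So the germ continues analytically to 1.

The point is a regular point.


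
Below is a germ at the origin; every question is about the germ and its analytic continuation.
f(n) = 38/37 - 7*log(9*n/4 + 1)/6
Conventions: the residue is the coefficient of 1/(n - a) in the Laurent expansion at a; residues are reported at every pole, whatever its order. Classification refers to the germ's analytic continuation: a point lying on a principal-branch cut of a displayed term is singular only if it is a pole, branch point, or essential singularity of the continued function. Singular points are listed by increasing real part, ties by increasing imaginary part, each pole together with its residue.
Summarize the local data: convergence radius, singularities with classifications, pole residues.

Radius of convergence at 0: 4/9.
At -4/9: a logarithmic branch point.

Branch term (-7/6)*log(1 - n/(-4/9)): its argument vanishes at n = -4/9, a logarithmic branch point, modulus 4/9.
The radius of convergence is the smallest modulus among the singular points: 4/9.


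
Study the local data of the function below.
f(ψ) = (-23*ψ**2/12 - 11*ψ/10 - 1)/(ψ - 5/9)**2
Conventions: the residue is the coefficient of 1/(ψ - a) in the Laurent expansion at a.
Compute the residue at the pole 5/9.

The residue is -436/135.

At the order-2 pole 5/9 set g(ψ) = (ψ - (5/9))^2*f(ψ) = -23*ψ**2/12 - 11*ψ/10 - 1.
Order-2 pole: residue = g'(a); g'(5/9) = -436/135, so the residue is -436/135.


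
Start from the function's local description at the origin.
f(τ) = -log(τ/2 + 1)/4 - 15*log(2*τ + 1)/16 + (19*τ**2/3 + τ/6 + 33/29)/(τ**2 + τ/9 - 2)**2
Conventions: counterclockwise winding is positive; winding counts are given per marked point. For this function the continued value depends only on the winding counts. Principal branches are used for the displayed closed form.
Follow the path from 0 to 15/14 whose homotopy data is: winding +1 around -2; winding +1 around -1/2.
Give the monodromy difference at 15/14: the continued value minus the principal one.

Continued minus principal equals -(19/8)*pi*i.

The rational part is single-valued and drops out of the difference; each branch term changes only by its own monodromy.
(-15/16)*log(1 - τ/(-1/2)): each positive loop around -1/2 adds 2*pi*i to the log, so winding +1 contributes (-15/16)*(1)*2*pi*i = -(15/8)*pi*i.
(-1/4)*log(1 - τ/(-2)): each positive loop around -2 adds 2*pi*i to the log, so winding +1 contributes (-1/4)*(1)*2*pi*i = -(1/2)*pi*i.
Summing the contributions at τ = 15/14 gives -(19/8)*pi*i.


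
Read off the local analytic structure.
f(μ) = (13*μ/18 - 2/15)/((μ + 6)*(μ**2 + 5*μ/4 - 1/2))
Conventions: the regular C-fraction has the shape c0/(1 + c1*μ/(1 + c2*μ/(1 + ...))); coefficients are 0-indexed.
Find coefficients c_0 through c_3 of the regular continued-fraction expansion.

The regular C-fraction coefficients are [2/45, 37/12, -2057/444, -57877/76109].

Taylor coefficients (expand at 0): a_0 = 2/45, a_1 = -37/270, a_2 = -86/405, a_3 = -7891/9720.
c0 = a_0 = 2/45. Peel one level at a time: if S = 1 + c*μ/S' with S'(0) = 1, then c is the μ-coefficient of S and S' = c*μ/(S - 1).
S_1 = c0/f = 1 + (37/12)*μ + (2057/144)*μ^2 + ...; c1 = 37/12.
S_2 = c1*μ/(S_1 - 1) = 1 + (-2057/444)*μ + (-57877/16428)*μ^2 + ...; c2 = -2057/444.
S_3 = c2*μ/(S_2 - 1) = 1 + (-57877/76109)*μ + ...; c3 = -57877/76109.


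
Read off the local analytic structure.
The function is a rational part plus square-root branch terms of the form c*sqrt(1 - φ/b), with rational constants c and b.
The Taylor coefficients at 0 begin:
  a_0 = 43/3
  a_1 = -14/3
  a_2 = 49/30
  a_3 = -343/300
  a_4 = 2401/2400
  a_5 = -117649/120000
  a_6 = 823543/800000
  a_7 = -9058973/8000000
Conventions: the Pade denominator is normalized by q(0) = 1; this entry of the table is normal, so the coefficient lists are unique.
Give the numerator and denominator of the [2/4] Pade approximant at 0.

Taylor coefficients needed (read off): a_0 = 43/3, a_1 = -14/3, a_2 = 49/30, a_3 = -343/300, a_4 = 2401/2400, a_5 = -117649/120000, a_6 = 823543/800000.
Write the denominator as Q(φ) = 1 + q1*φ + q2*φ^2 + q3*φ^3 + q4*φ^4. Requiring Q*f - P = O(φ^7) with deg P <= 2 kills the coefficients of φ^3..φ^6 in Q*f:
  φ^3: a_3 + q1*a_2 + q2*a_1 + q3*a_0 = 0, i.e. -343/300 + (49/30)*q1 + (-14/3)*q2 + (43/3)*q3 = 0.
  φ^4: a_4 + q1*a_3 + q2*a_2 + q3*a_1 + q4*a_0 = 0, i.e. 2401/2400 + (-343/300)*q1 + (49/30)*q2 + (-14/3)*q3 + (43/3)*q4 = 0.
  φ^5: a_5 + q1*a_4 + q2*a_3 + q3*a_2 + q4*a_1 = 0, i.e. -117649/120000 + (2401/2400)*q1 + (-343/300)*q2 + (49/30)*q3 + (-14/3)*q4 = 0.
  φ^6: a_6 + q1*a_5 + q2*a_4 + q3*a_3 + q4*a_2 = 0, i.e. 823543/800000 + (-117649/120000)*q1 + (2401/2400)*q2 + (-343/300)*q3 + (49/30)*q4 = 0.
Solving this linear system: q1 = 6643/4610, q2 = 38661/92200, q3 = 2401/46100, q4 = 26411/1844000.
The numerator is Q*f truncated at degree 2: P0 = a_0 = 43/3; P1 = a_1 + q1*a_0 = 73703/4610; P2 = a_2 + q1*a_1 + q2*a_0 = 84721/92200.

The Pade approximant has numerator coefficients [43/3, 73703/4610, 84721/92200]; denominator coefficients [1, 6643/4610, 38661/92200, 2401/46100, 26411/1844000].


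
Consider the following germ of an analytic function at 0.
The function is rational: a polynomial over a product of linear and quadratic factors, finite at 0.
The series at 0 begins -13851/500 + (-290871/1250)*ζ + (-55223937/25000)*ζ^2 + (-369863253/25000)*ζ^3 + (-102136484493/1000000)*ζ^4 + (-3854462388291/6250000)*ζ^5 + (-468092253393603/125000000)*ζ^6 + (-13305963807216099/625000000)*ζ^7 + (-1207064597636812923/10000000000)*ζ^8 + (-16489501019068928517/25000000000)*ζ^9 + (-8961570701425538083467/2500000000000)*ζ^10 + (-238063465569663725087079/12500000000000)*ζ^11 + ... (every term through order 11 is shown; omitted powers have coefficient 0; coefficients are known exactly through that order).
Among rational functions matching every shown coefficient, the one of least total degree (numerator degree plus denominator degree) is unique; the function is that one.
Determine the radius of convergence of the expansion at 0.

No rational of total degree below 10 reproduces all 12 coefficients; solving the [0/10] Pade equations on them gives f(ζ) = -19/(6*(ζ**2 - 4*ζ + 5/6)**3*(ζ**2 - 4*ζ/3 - 4/9)**2), whose expansion matches every shown term.
Denominator factor (ζ**2 - 4*ζ + 5/6)^3: discriminant 38/3, real irrational roots 2 + (1/6)*sqrt(114) and 2 - (1/6)*sqrt(114); poles of order 3, moduli 2 + (1/6)*sqrt(114) and 2 - (1/6)*sqrt(114).
Denominator factor (ζ**2 - 4*ζ/3 - 4/9)^2: discriminant 32/9, real irrational roots 2/3 + (2/3)*sqrt(2) and 2/3 - (2/3)*sqrt(2); poles of order 2, moduli 2/3 + (2/3)*sqrt(2) and -2/3 + (2/3)*sqrt(2).
The radius of convergence is the smallest modulus among the singular points: 2 - (1/6)*sqrt(114).

The radius of convergence is 2 - (1/6)*sqrt(114).


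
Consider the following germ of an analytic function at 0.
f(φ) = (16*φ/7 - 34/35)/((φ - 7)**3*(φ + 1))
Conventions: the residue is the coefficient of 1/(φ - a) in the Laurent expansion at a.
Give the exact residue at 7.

At the order-3 pole 7 set g(φ) = (φ - (7))^3*f(φ) = (16*φ/7 - 34/35)/(φ + 1).
Order-3 pole: residue = g''(a)/2; g''(7) = -57/4480, so the residue is -57/8960.

The residue is -57/8960.


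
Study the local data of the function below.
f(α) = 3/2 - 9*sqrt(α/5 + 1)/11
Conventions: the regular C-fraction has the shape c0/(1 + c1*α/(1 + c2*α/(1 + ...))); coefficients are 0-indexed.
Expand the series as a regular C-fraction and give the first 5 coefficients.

Taylor coefficients (expand at 0): a_0 = 15/22, a_1 = -9/110, a_2 = 9/2200, a_3 = -9/22000, a_4 = 9/176000.
c0 = a_0 = 15/22. Peel one level at a time: if S = 1 + c*α/S' with S'(0) = 1, then c is the α-coefficient of S and S' = c*α/(S - 1).
S_1 = c0/f = 1 + (3/25)*α + (21/2500)*α^2 + ...; c1 = 3/25.
S_2 = c1*α/(S_1 - 1) = 1 + (-7/100)*α + (-1/400)*α^2 + ...; c2 = -7/100.
S_3 = c2*α/(S_2 - 1) = 1 + (-1/28)*α + (19/3920)*α^2 + ...; c3 = -1/28.
S_4 = c3*α/(S_3 - 1) = 1 + (19/140)*α + ...; c4 = 19/140.

The regular C-fraction coefficients are [15/22, 3/25, -7/100, -1/28, 19/140].


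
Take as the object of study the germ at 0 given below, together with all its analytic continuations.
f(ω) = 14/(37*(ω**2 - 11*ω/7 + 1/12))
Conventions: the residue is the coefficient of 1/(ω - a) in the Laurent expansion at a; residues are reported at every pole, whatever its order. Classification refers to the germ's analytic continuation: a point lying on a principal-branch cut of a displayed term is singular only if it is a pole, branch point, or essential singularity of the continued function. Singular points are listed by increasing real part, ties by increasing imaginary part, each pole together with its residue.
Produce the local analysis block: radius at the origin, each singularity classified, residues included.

Denominator factor (ω**2 - 11*ω/7 + 1/12): discriminant 314/147, real irrational roots 11/14 + (1/42)*sqrt(942) and 11/14 - (1/42)*sqrt(942); poles of order 1, moduli 11/14 + (1/42)*sqrt(942) and 11/14 - (1/42)*sqrt(942).
The radius of convergence is the smallest modulus among the singular points: 11/14 - (1/42)*sqrt(942).
The factor ω**2 - 11*ω/7 + 1/12 splits as (ω - a)(ω - a') with a = 11/14 - (1/42)*sqrt(942), a' = 11/14 + (1/42)*sqrt(942). At the order-1 pole a set g(ω) = (ω - a)*f(ω) = [14/37] / (ω - a').
Simple pole: residue = g(a) at a = 11/14 - (1/42)*sqrt(942), which is -(49/5809)*sqrt(942).
The factor ω**2 - 11*ω/7 + 1/12 splits as (ω - a)(ω - a') with a = 11/14 + (1/42)*sqrt(942), a' = 11/14 - (1/42)*sqrt(942). At the order-1 pole a set g(ω) = (ω - a)*f(ω) = [14/37] / (ω - a').
Simple pole: residue = g(a) at a = 11/14 + (1/42)*sqrt(942), which is (49/5809)*sqrt(942).
List the singular points by increasing real part (a conjugate pair: the negative imaginary part first).

Radius of convergence at 0: 11/14 - (1/42)*sqrt(942).
At 11/14 - (1/42)*sqrt(942): a pole of order 1; residue -(49/5809)*sqrt(942).
At 11/14 + (1/42)*sqrt(942): a pole of order 1; residue (49/5809)*sqrt(942).


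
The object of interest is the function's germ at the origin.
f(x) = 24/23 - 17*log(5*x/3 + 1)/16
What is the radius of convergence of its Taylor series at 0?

Branch term (-17/16)*log(1 - x/(-3/5)): its argument vanishes at x = -3/5, a logarithmic branch point, modulus 3/5.
The radius of convergence is the smallest modulus among the singular points: 3/5.

The radius of convergence is 3/5.


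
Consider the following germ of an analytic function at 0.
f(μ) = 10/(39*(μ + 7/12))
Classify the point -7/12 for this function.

The point is a pole of order 1.

The denominator factor μ + 7/12 vanishes at -7/12 and appears to the power 1; the numerator there equals 10/39, nonzero, and no other factor vanishes.
Hence a pole whose order is the multiplicity, 1.


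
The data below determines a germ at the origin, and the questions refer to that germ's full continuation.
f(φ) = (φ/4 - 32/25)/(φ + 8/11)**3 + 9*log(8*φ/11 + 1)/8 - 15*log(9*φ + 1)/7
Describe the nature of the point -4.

The point is a regular point.

Denominator factors: φ + 8/11 = -36/11 at φ = -4 — none vanishes.
Branch term log(1 - φ/(-11/8)): argument at -4 is -21/11, nonzero, so -4 is not its branch point (a point on a principal cut is still regular for the continued germ).
Branch term log(1 - φ/(-1/9)): argument at -4 is -35, nonzero, so -4 is not its branch point (a point on a principal cut is still regular for the continued germ).
So the germ continues analytically to -4.


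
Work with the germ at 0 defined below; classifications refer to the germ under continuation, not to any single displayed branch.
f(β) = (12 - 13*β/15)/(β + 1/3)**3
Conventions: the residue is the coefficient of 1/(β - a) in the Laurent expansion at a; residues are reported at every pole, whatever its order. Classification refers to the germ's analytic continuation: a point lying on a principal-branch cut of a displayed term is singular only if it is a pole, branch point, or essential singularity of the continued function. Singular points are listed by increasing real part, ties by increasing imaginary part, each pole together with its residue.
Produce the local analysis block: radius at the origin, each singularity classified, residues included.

Denominator factor (β + 1/3)^3: pole of order 3 at -1/3, modulus 1/3.
The radius of convergence is the smallest modulus among the singular points: 1/3.
At the order-3 pole -1/3 set g(β) = (β - (-1/3))^3*f(β) = 12 - 13*β/15.
Order-3 pole: residue = g''(a)/2; g''(-1/3) = 0, so the residue is 0.

Radius of convergence at 0: 1/3.
At -1/3: a pole of order 3; residue 0.


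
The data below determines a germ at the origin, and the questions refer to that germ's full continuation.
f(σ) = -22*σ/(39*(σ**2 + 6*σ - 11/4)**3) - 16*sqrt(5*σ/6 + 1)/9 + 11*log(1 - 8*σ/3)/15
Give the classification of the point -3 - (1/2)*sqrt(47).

The point is a pole of order 3.

The denominator factor σ**2 + 6*σ - 11/4 vanishes at -3 - (1/2)*sqrt(47) and appears to the power 3; the numerator there equals 22/13 + (11/39)*sqrt(47), nonzero, and no other factor vanishes.
The branch terms are analytic at this point.
Hence a pole whose order is the multiplicity, 3.


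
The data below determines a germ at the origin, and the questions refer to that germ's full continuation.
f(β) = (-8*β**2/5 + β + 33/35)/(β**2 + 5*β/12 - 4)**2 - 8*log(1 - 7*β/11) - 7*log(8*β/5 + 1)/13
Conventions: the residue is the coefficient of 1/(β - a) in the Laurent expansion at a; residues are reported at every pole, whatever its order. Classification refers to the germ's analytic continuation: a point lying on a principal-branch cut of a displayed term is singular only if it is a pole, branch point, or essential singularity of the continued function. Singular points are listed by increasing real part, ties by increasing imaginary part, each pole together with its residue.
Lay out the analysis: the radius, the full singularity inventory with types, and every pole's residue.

Radius of convergence at 0: 5/8.
At -5/24 - (1/24)*sqrt(2329): a pole of order 2; residue (862992/189848435)*sqrt(2329).
At -5/8: a logarithmic branch point.
At 11/7: a logarithmic branch point.
At -5/24 + (1/24)*sqrt(2329): a pole of order 2; residue -(862992/189848435)*sqrt(2329).

Denominator factor (β**2 + 5*β/12 - 4)^2: discriminant 2329/144, real irrational roots -5/24 + (1/24)*sqrt(2329) and -5/24 - (1/24)*sqrt(2329); poles of order 2, moduli -5/24 + (1/24)*sqrt(2329) and 5/24 + (1/24)*sqrt(2329).
Branch term (-8)*log(1 - β/(11/7)): its argument vanishes at β = 11/7, a logarithmic branch point, modulus 11/7.
Branch term (-7/13)*log(1 - β/(-5/8)): its argument vanishes at β = -5/8, a logarithmic branch point, modulus 5/8.
The radius of convergence is the smallest modulus among the singular points: 5/8.
The branch terms are analytic at -5/24 - (1/24)*sqrt(2329) and contribute nothing to the residue; only the rational part matters.
The factor β**2 + 5*β/12 - 4 splits as (β - a)(β - a') with a = -5/24 - (1/24)*sqrt(2329), a' = -5/24 + (1/24)*sqrt(2329). At the order-2 pole a set g(β) = (β - a)^2*(rational part) = [-8*β**2/5 + β + 33/35] / (β - a')^2.
Order-2 pole: residue = g'(a); g'(-5/24 - (1/24)*sqrt(2329)) = (862992/189848435)*sqrt(2329), so the residue is (862992/189848435)*sqrt(2329).
The branch terms are analytic at -5/24 + (1/24)*sqrt(2329) and contribute nothing to the residue; only the rational part matters.
The factor β**2 + 5*β/12 - 4 splits as (β - a)(β - a') with a = -5/24 + (1/24)*sqrt(2329), a' = -5/24 - (1/24)*sqrt(2329). At the order-2 pole a set g(β) = (β - a)^2*(rational part) = [-8*β**2/5 + β + 33/35] / (β - a')^2.
Order-2 pole: residue = g'(a); g'(-5/24 + (1/24)*sqrt(2329)) = -(862992/189848435)*sqrt(2329), so the residue is -(862992/189848435)*sqrt(2329).
List the singular points by increasing real part (a conjugate pair: the negative imaginary part first).


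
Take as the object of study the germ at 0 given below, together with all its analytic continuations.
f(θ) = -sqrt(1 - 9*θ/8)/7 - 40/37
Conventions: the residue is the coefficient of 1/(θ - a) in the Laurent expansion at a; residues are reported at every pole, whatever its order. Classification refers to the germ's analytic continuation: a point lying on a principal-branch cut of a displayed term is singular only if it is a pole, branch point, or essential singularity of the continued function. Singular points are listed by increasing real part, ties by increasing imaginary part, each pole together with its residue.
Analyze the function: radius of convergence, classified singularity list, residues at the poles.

Radius of convergence at 0: 8/9.
At 8/9: an algebraic (square-root) branch point.

Branch term (-1/7)*sqrt(1 - θ/(8/9)): its argument vanishes at θ = 8/9, a square-root branch point, modulus 8/9.
The radius of convergence is the smallest modulus among the singular points: 8/9.
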